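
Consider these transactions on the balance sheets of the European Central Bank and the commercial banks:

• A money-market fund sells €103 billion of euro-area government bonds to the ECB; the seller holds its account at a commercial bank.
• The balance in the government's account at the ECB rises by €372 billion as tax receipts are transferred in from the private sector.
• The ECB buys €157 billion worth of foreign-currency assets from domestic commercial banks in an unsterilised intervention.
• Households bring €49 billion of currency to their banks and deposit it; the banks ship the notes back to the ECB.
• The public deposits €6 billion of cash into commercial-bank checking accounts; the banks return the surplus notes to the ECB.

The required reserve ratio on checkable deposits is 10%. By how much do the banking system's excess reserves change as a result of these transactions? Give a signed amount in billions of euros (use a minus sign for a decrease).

Asset purchase (from non-banks) €103 billion: reserves +€103B, deposits +€103B.
Government account inflow €372 billion: reserves −€372B, deposits −€372B.
FX purchase €157 billion: reserves +€157B, deposits 0.
Currency deposit €49 billion: reserves +€49B, deposits +€49B.
Currency deposit €6 billion: reserves +€6B, deposits +€6B.
Totals: Δreserves = −€57B, Δdeposits = −€214B.
Δrequired reserves = 10% × −€214B = −€21.4B.
Δexcess reserves = Δreserves − Δrequired = −€57B − (−€21.4B) = -€35.6 billion.

-€35.6 billion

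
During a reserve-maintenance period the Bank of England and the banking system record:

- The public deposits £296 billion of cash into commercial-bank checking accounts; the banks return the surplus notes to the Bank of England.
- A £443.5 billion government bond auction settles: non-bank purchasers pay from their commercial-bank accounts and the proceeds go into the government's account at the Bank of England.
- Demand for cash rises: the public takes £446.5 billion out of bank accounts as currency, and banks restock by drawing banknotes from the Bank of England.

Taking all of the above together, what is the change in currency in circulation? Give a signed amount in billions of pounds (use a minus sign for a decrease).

Bank of England balance sheet:
  Assets:      no change
  Liabilities: Bank reserves −£594B, Currency in circulation +£150.5B, Government deposits +£443.5B
Commercial banking system:
  Assets:      Reserves at CB −£594B
  Liabilities: Checkable deposits −£594B
So the change in currency in circulation is +£150.5 billion.

+£150.5 billion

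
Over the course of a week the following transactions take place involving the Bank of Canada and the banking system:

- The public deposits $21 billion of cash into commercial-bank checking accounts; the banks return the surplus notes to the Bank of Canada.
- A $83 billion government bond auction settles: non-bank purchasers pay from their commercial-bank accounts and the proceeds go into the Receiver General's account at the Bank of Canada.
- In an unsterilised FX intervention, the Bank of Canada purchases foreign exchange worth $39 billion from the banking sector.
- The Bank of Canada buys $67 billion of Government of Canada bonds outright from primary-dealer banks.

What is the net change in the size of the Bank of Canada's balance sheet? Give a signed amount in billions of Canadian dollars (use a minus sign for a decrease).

Currency deposit $21 billion: only the composition of liabilities changes → 0.
Government account inflow $83 billion: only the composition of liabilities changes → 0.
FX purchase $39 billion: a Bank of Canada asset is acquired → +$39B.
OMO purchase (from banks) $67 billion: a Bank of Canada asset is acquired → +$67B.
Net: 0 + 0 + 39 + 67 = +$106 billion.

+$106 billion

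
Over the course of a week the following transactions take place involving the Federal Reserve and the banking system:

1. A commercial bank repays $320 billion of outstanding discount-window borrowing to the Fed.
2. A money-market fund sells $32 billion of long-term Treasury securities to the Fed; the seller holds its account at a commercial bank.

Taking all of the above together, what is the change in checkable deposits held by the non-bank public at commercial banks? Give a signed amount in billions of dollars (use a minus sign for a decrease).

Discount-window repayment $320 billion: the counterparty is a bank, so public deposits are unchanged → 0.
Asset purchase (from non-banks) $32 billion: non-bank counterparties' bank balances rise → +$32B.
Net: 0 + 32 = +$32 billion.

+$32 billion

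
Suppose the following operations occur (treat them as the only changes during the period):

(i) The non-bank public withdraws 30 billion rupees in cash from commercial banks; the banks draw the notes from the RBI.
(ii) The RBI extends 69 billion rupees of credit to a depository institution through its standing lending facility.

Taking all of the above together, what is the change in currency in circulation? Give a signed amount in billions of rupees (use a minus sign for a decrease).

RBI balance sheet:
  Assets:      Loans to banks +69B
  Liabilities: Bank reserves +39B, Currency in circulation +30B
So the change in currency in circulation is +30 billion.

+30 billion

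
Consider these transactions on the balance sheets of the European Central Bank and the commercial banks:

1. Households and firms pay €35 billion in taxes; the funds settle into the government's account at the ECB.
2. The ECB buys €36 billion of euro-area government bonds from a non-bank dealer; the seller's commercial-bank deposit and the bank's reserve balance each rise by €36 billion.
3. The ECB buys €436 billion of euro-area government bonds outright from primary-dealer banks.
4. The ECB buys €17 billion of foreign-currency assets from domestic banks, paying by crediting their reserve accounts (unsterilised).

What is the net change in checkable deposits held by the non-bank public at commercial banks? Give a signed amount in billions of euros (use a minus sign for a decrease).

ECB balance sheet:
  Assets:      Securities +€472B, Foreign assets +€17B
  Liabilities: Bank reserves +€454B, Government deposits +€35B
Commercial banking system:
  Assets:      Reserves at CB +€454B, Securities −€436B, Foreign assets −€17B
  Liabilities: Checkable deposits +€1B
So the change in checkable deposits held by the non-bank public at commercial banks is +€1 billion.

+€1 billion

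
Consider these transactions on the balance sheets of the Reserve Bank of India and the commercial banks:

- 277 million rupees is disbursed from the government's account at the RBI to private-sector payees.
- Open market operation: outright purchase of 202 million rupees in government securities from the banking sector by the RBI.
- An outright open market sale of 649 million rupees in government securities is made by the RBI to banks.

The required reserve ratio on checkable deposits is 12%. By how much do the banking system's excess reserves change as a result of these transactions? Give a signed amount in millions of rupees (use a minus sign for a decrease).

-203.24 million

Government spending 277 million rupees: reserves +277M, deposits +277M.
OMO purchase (from banks) 202 million rupees: reserves +202M, deposits 0.
OMO sale (to banks) 649 million rupees: reserves −649M, deposits 0.
Totals: Δreserves = −170M, Δdeposits = +277M.
Δrequired reserves = 12% × +277M = +33.24M.
Δexcess reserves = Δreserves − Δrequired = −170M − (+33.24M) = -203.24 million.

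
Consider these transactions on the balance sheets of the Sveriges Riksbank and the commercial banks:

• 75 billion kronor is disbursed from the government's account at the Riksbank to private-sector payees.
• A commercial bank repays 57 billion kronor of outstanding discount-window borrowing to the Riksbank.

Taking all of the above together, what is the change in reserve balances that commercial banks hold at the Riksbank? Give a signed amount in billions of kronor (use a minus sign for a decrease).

Riksbank balance sheet:
  Assets:      Loans to banks −57B
  Liabilities: Bank reserves +18B, Government deposits −75B
Commercial banking system:
  Assets:      Reserves at CB +18B
  Liabilities: Checkable deposits +75B, Borrowings from CB −57B
So the change in reserve balances that commercial banks hold at the Riksbank is +18 billion.

+18 billion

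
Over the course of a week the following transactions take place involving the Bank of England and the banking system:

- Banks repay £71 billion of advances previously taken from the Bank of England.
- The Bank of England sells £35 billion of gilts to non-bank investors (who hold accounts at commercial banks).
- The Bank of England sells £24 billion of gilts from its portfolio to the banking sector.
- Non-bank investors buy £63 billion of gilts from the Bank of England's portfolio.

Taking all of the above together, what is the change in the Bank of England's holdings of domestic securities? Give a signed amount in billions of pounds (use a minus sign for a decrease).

-£122 billion

Bank of England balance sheet:
  Assets:      Securities −£122B, Loans to banks −£71B
  Liabilities: Bank reserves −£193B
So the change in the Bank of England's holdings of domestic securities is -£122 billion.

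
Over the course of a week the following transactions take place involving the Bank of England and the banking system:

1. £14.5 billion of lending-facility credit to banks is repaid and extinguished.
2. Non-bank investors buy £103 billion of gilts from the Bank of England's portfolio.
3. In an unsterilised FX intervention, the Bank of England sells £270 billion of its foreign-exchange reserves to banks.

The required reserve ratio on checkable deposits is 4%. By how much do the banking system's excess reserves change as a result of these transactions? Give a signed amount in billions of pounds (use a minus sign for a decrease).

-£383.38 billion

Discount-window repayment £14.5 billion: reserves −£14.5B, deposits 0.
Asset sale (to non-banks) £103 billion: reserves −£103B, deposits −£103B.
FX sale £270 billion: reserves −£270B, deposits 0.
Totals: Δreserves = −£387.5B, Δdeposits = −£103B.
Δrequired reserves = 4% × −£103B = −£4.12B.
Δexcess reserves = Δreserves − Δrequired = −£387.5B − (−£4.12B) = -£383.38 billion.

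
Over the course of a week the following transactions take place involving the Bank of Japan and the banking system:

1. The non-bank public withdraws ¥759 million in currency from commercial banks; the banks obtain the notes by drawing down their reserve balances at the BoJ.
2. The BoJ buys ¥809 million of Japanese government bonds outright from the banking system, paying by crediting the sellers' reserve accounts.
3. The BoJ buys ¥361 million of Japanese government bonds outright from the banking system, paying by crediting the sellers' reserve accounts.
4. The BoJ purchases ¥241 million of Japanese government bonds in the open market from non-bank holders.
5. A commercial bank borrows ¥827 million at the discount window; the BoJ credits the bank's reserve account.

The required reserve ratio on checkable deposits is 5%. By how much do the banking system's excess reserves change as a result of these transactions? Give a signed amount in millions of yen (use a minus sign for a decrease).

Currency withdrawal ¥759 million: reserves −¥759M, deposits −¥759M.
OMO purchase (from banks) ¥809 million: reserves +¥809M, deposits 0.
OMO purchase (from banks) ¥361 million: reserves +¥361M, deposits 0.
Asset purchase (from non-banks) ¥241 million: reserves +¥241M, deposits +¥241M.
Discount-window loan ¥827 million: reserves +¥827M, deposits 0.
Totals: Δreserves = +¥1479M, Δdeposits = −¥518M.
Δrequired reserves = 5% × −¥518M = −¥25.9M.
Δexcess reserves = Δreserves − Δrequired = +¥1479M − (−¥25.9M) = +¥1504.9 million.

+¥1504.9 million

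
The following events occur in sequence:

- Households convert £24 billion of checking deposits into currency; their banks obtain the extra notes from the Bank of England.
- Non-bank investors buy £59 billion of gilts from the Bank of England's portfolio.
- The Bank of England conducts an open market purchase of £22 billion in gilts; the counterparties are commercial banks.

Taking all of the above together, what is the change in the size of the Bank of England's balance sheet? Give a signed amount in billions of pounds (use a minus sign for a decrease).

Bank of England balance sheet:
  Assets:      Securities −£37B
  Liabilities: Bank reserves −£61B, Currency in circulation +£24B
Commercial banking system:
  Assets:      Reserves at CB −£61B, Securities −£22B
  Liabilities: Checkable deposits −£83B
Change in total Bank of England assets = -£37 billion.

-£37 billion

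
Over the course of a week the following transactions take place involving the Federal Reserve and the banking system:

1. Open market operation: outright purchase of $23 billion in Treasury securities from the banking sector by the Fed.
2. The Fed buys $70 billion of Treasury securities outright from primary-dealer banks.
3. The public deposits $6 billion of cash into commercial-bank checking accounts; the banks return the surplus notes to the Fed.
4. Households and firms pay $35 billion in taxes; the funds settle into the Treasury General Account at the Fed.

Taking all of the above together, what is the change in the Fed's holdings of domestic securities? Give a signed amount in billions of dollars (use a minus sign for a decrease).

+$93 billion

Fed balance sheet:
  Assets:      Securities +$93B
  Liabilities: Bank reserves +$64B, Currency in circulation −$6B, Government deposits +$35B
Commercial banking system:
  Assets:      Reserves at CB +$64B, Securities −$93B
  Liabilities: Checkable deposits −$29B
So the change in the Fed's holdings of domestic securities is +$93 billion.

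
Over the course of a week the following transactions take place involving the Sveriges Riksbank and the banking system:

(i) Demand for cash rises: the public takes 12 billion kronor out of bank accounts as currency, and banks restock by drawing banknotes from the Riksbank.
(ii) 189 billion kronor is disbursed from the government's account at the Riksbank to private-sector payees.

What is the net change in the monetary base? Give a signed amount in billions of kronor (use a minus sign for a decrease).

+189 billion

Riksbank balance sheet:
  Assets:      no change
  Liabilities: Bank reserves +177B, Currency in circulation +12B, Government deposits −189B
Commercial banking system:
  Assets:      Reserves at CB +177B
  Liabilities: Checkable deposits +177B
Monetary base = currency + reserves: +12B + (+177B) = +189 billion.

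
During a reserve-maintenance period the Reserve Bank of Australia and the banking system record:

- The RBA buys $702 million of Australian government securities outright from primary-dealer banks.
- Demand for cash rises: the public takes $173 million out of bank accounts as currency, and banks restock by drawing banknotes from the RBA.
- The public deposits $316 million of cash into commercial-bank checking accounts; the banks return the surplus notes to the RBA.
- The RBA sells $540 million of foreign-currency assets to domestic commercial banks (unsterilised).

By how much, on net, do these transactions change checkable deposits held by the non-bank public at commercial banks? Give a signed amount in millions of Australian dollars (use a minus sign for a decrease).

OMO purchase (from banks) $702 million: the counterparty is a bank, so public deposits are unchanged → 0.
Currency withdrawal $173 million: non-bank counterparties' bank balances fall → −$173M.
Currency deposit $316 million: non-bank counterparties' bank balances rise → +$316M.
FX sale $540 million: the counterparty is a bank, so public deposits are unchanged → 0.
Net: 0 − 173 + 316 + 0 = +$143 million.

+$143 million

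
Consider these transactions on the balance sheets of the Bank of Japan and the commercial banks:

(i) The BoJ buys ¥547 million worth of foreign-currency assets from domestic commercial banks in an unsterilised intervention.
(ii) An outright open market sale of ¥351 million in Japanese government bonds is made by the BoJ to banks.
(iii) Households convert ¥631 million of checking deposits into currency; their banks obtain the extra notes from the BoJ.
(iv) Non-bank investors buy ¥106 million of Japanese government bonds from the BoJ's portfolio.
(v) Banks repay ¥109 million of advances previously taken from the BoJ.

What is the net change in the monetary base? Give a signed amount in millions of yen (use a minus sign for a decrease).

-¥19 million

FX purchase ¥547 million: BoJ balance sheet expands → +¥547M.
OMO sale (to banks) ¥351 million: BoJ balance sheet contracts → −¥351M.
Currency withdrawal ¥631 million: just a shift between currency and reserves — both are base money → 0.
Asset sale (to non-banks) ¥106 million: BoJ balance sheet contracts → −¥106M.
Discount-window repayment ¥109 million: BoJ balance sheet contracts → −¥109M.
Net: 547 − 351 + 0 − 106 − 109 = -¥19 million.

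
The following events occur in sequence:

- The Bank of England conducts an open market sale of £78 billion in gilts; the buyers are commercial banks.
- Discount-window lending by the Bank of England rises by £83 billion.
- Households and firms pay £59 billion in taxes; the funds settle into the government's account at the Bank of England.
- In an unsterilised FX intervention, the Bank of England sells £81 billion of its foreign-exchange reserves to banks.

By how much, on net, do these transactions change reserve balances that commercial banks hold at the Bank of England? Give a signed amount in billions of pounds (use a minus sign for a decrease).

-£135 billion

Bank of England balance sheet:
  Assets:      Securities −£78B, Loans to banks +£83B, Foreign assets −£81B
  Liabilities: Bank reserves −£135B, Government deposits +£59B
So the change in reserve balances that commercial banks hold at the Bank of England is -£135 billion.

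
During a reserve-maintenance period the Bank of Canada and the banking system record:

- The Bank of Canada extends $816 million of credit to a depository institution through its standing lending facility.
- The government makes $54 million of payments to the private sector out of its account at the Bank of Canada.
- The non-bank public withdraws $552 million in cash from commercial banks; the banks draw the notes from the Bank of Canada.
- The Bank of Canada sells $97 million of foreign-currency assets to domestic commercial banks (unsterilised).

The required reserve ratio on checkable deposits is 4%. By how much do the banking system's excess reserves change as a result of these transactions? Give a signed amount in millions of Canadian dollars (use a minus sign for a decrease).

+$240.92 million

Discount-window loan $816 million: reserves +$816M, deposits 0.
Government spending $54 million: reserves +$54M, deposits +$54M.
Currency withdrawal $552 million: reserves −$552M, deposits −$552M.
FX sale $97 million: reserves −$97M, deposits 0.
Totals: Δreserves = +$221M, Δdeposits = −$498M.
Δrequired reserves = 4% × −$498M = −$19.92M.
Δexcess reserves = Δreserves − Δrequired = +$221M − (−$19.92M) = +$240.92 million.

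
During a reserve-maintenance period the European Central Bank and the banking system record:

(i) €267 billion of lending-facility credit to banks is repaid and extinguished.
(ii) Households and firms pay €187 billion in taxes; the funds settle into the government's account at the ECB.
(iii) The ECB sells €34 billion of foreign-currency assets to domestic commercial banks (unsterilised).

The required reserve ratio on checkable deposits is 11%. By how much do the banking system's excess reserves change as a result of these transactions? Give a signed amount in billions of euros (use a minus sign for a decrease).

Discount-window repayment €267 billion: reserves −€267B, deposits 0.
Government account inflow €187 billion: reserves −€187B, deposits −€187B.
FX sale €34 billion: reserves −€34B, deposits 0.
Totals: Δreserves = −€488B, Δdeposits = −€187B.
Δrequired reserves = 11% × −€187B = −€20.57B.
Δexcess reserves = Δreserves − Δrequired = −€488B − (−€20.57B) = -€467.43 billion.

-€467.43 billion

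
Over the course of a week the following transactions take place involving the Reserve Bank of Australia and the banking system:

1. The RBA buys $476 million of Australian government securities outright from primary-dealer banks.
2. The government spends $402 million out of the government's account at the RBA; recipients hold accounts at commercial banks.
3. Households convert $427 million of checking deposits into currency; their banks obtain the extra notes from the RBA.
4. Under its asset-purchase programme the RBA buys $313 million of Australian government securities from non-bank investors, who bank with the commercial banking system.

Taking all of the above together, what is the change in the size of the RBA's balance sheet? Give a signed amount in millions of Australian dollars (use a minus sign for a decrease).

OMO purchase (from banks) $476 million: an RBA asset is acquired → +$476M.
Government spending $402 million: only the composition of liabilities changes → 0.
Currency withdrawal $427 million: only the composition of liabilities changes → 0.
Asset purchase (from non-banks) $313 million: an RBA asset is acquired → +$313M.
Net: 476 + 0 + 0 + 313 = +$789 million.

+$789 million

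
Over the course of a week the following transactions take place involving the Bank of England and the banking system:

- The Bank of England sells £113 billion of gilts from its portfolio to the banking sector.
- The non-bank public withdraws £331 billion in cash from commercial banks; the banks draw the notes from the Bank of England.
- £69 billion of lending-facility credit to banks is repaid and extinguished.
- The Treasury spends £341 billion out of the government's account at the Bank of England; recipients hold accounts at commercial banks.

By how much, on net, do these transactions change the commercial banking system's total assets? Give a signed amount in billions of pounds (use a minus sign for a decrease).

OMO sale (to banks) £113 billion: just an asset swap on bank balance sheets → 0.
Currency withdrawal £331 billion: bank balance sheets shrink → −£331B.
Discount-window repayment £69 billion: bank balance sheets shrink → −£69B.
Government spending £341 billion: bank balance sheets expand → +£341B.
Net: 0 − 331 − 69 + 341 = -£59 billion.

-£59 billion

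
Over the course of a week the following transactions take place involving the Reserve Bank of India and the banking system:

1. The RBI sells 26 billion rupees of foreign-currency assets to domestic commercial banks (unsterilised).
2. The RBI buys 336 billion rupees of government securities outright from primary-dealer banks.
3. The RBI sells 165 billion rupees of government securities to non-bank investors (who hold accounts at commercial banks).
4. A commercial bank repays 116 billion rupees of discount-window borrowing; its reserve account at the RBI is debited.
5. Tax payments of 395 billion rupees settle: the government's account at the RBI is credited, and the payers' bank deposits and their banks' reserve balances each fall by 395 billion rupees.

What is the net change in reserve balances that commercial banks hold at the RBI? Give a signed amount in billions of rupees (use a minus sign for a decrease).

RBI balance sheet:
  Assets:      Securities +171B, Loans to banks −116B, Foreign assets −26B
  Liabilities: Bank reserves −366B, Government deposits +395B
So the change in reserve balances that commercial banks hold at the RBI is -366 billion.

-366 billion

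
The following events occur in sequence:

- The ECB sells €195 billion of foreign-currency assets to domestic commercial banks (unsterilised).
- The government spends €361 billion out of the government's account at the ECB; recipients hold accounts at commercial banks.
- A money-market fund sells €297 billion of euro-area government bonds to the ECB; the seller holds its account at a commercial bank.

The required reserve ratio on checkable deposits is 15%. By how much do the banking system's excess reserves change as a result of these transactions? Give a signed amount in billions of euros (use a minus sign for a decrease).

+€364.3 billion

FX sale €195 billion: reserves −€195B, deposits 0.
Government spending €361 billion: reserves +€361B, deposits +€361B.
Asset purchase (from non-banks) €297 billion: reserves +€297B, deposits +€297B.
Totals: Δreserves = +€463B, Δdeposits = +€658B.
Δrequired reserves = 15% × +€658B = +€98.7B.
Δexcess reserves = Δreserves − Δrequired = +€463B − (+€98.7B) = +€364.3 billion.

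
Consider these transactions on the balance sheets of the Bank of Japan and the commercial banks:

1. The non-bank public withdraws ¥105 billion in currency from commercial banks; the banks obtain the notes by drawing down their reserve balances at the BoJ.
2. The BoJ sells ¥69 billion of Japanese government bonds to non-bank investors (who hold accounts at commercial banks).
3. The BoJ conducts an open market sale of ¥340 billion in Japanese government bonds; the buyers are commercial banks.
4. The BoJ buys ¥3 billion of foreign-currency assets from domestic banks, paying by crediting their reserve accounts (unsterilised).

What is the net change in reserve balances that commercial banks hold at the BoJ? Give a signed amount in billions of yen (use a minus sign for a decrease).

Currency withdrawal ¥105 billion: banks swap reserves for currency → −¥105B.
Asset sale (to non-banks) ¥69 billion: the non-bank buyers' banks settle from reserves → −¥69B.
OMO sale (to banks) ¥340 billion: the buying banks pay out of their reserve balances → −¥340B.
FX purchase ¥3 billion: the BoJ pays by crediting reserve accounts → +¥3B.
Net: −105 − 69 − 340 + 3 = -¥511 billion.

-¥511 billion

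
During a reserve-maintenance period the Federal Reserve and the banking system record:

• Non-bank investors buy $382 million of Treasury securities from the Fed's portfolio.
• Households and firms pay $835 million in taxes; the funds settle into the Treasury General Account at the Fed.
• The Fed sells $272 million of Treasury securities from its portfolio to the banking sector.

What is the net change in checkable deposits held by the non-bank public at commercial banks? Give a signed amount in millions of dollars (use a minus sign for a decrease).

-$1217 million

Asset sale (to non-banks) $382 million: non-bank counterparties' bank balances fall → −$382M.
Government account inflow $835 million: non-bank counterparties' bank balances fall → −$835M.
OMO sale (to banks) $272 million: the counterparty is a bank, so public deposits are unchanged → 0.
Net: −382 − 835 + 0 = -$1217 million.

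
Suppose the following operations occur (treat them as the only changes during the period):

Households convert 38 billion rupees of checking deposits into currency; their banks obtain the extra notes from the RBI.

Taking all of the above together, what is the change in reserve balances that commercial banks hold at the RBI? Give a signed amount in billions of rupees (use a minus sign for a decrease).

Currency withdrawal 38 billion rupees: banks swap reserves for currency → −38B.

-38 billion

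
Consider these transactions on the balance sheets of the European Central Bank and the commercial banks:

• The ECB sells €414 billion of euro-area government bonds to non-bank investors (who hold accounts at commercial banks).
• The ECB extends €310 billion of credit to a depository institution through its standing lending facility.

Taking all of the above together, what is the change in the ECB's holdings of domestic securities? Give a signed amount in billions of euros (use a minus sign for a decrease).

-€414 billion

Asset sale (to non-banks) €414 billion: securities removed from the ECB's portfolio → −€414B.
Discount-window loan €310 billion: the ECB's securities portfolio is untouched → 0.
Net: −414 + 0 = -€414 billion.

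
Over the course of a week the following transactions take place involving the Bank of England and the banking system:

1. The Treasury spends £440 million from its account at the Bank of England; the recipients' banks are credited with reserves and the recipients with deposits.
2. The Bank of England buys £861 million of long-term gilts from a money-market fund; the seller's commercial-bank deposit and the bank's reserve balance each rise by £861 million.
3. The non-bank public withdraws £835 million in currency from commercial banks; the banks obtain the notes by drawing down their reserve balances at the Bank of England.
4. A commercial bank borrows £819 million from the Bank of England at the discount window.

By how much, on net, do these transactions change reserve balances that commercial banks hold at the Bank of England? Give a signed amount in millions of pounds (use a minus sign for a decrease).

+£1285 million

Government spending £440 million: government payments flow into bank reserve accounts → +£440M.
Asset purchase (from non-banks) £861 million: the Bank of England pays by crediting reserve accounts → +£861M.
Currency withdrawal £835 million: banks swap reserves for currency → −£835M.
Discount-window loan £819 million: the loan is credited to the bank's reserve account → +£819M.
Net: 440 + 861 − 835 + 819 = +£1285 million.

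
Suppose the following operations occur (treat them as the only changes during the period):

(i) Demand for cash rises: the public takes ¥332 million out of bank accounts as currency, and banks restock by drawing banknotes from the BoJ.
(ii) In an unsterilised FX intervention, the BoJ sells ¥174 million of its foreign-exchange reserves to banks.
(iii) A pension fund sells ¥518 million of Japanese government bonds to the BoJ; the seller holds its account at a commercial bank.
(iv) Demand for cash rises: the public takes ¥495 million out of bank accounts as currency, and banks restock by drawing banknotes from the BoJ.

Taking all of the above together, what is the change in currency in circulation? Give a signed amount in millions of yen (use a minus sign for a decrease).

Currency withdrawal ¥332 million: notes leave the central bank → +¥332M.
FX sale ¥174 million: no currency enters or leaves circulation → 0.
Asset purchase (from non-banks) ¥518 million: no currency enters or leaves circulation → 0.
Currency withdrawal ¥495 million: notes leave the central bank → +¥495M.
Net: 332 + 0 + 0 + 495 = +¥827 million.

+¥827 million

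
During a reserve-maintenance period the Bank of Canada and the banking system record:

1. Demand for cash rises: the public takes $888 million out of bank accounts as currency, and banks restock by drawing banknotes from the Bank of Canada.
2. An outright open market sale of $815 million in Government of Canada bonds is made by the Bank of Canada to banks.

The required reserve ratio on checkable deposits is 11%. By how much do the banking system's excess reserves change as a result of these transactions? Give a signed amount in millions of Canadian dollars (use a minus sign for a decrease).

Currency withdrawal $888 million: reserves −$888M, deposits −$888M.
OMO sale (to banks) $815 million: reserves −$815M, deposits 0.
Totals: Δreserves = −$1703M, Δdeposits = −$888M.
Δrequired reserves = 11% × −$888M = −$97.68M.
Δexcess reserves = Δreserves − Δrequired = −$1703M − (−$97.68M) = -$1605.32 million.

-$1605.32 million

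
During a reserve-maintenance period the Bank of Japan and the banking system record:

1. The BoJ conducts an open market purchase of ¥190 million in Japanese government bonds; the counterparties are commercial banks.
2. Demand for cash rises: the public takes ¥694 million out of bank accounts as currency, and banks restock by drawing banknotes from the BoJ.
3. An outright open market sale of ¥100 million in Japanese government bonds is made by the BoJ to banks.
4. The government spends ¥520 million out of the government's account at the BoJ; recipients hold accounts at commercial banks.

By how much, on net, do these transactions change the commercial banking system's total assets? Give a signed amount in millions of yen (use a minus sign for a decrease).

OMO purchase (from banks) ¥190 million: just an asset swap on bank balance sheets → 0.
Currency withdrawal ¥694 million: bank balance sheets shrink → −¥694M.
OMO sale (to banks) ¥100 million: just an asset swap on bank balance sheets → 0.
Government spending ¥520 million: bank balance sheets expand → +¥520M.
Net: 0 − 694 + 0 + 520 = -¥174 million.

-¥174 million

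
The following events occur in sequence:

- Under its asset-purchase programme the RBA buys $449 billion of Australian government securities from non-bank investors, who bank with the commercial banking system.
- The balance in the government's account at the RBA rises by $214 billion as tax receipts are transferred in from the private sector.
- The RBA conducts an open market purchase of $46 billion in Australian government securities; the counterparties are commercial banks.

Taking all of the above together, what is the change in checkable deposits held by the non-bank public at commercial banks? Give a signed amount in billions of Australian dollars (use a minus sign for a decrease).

RBA balance sheet:
  Assets:      Securities +$495B
  Liabilities: Bank reserves +$281B, Government deposits +$214B
Commercial banking system:
  Assets:      Reserves at CB +$281B, Securities −$46B
  Liabilities: Checkable deposits +$235B
So the change in checkable deposits held by the non-bank public at commercial banks is +$235 billion.

+$235 billion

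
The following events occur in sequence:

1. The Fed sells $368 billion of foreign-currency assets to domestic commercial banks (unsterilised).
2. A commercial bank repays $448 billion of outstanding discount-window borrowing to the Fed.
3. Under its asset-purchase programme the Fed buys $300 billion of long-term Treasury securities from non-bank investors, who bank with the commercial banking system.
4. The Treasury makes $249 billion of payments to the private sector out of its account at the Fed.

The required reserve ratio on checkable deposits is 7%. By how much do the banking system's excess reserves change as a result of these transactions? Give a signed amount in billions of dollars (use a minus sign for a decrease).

-$305.43 billion

FX sale $368 billion: reserves −$368B, deposits 0.
Discount-window repayment $448 billion: reserves −$448B, deposits 0.
Asset purchase (from non-banks) $300 billion: reserves +$300B, deposits +$300B.
Government spending $249 billion: reserves +$249B, deposits +$249B.
Totals: Δreserves = −$267B, Δdeposits = +$549B.
Δrequired reserves = 7% × +$549B = +$38.43B.
Δexcess reserves = Δreserves − Δrequired = −$267B − (+$38.43B) = -$305.43 billion.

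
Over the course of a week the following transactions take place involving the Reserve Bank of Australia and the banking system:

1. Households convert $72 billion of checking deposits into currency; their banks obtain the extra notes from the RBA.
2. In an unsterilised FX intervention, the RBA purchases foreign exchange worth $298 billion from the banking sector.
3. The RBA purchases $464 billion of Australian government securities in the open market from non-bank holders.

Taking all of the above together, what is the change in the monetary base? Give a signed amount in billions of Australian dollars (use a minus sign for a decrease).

+$762 billion

RBA balance sheet:
  Assets:      Securities +$464B, Foreign assets +$298B
  Liabilities: Bank reserves +$690B, Currency in circulation +$72B
Commercial banking system:
  Assets:      Reserves at CB +$690B, Foreign assets −$298B
  Liabilities: Checkable deposits +$392B
Monetary base = currency + reserves: +$72B + (+$690B) = +$762 billion.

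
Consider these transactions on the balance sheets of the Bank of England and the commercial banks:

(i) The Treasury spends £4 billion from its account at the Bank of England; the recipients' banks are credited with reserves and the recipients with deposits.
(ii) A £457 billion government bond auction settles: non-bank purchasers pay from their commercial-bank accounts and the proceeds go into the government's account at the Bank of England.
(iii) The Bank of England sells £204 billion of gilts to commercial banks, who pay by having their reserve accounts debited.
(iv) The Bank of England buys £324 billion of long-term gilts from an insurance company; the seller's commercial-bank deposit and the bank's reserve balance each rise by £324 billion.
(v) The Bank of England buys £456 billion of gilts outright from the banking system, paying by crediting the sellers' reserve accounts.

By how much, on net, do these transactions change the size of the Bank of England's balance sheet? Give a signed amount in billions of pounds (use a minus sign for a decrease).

Government spending £4 billion: only the composition of liabilities changes → 0.
Government account inflow £457 billion: only the composition of liabilities changes → 0.
OMO sale (to banks) £204 billion: a Bank of England asset is shed → −£204B.
Asset purchase (from non-banks) £324 billion: a Bank of England asset is acquired → +£324B.
OMO purchase (from banks) £456 billion: a Bank of England asset is acquired → +£456B.
Net: 0 + 0 − 204 + 324 + 456 = +£576 billion.

+£576 billion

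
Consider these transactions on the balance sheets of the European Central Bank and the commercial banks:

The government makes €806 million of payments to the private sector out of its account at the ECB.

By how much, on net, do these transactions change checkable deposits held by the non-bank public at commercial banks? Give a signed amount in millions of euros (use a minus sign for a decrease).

+€806 million

Government spending €806 million: non-bank counterparties' bank balances rise → +€806M.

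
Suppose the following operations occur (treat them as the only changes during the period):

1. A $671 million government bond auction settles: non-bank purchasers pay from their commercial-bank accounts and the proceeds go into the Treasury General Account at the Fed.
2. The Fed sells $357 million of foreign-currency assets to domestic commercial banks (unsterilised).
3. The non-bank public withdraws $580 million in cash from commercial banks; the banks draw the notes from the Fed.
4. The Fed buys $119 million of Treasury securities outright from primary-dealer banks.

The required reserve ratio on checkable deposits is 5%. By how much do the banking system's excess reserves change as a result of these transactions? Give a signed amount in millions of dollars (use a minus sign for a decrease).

-$1426.45 million

Government account inflow $671 million: reserves −$671M, deposits −$671M.
FX sale $357 million: reserves −$357M, deposits 0.
Currency withdrawal $580 million: reserves −$580M, deposits −$580M.
OMO purchase (from banks) $119 million: reserves +$119M, deposits 0.
Totals: Δreserves = −$1489M, Δdeposits = −$1251M.
Δrequired reserves = 5% × −$1251M = −$62.55M.
Δexcess reserves = Δreserves − Δrequired = −$1489M − (−$62.55M) = -$1426.45 million.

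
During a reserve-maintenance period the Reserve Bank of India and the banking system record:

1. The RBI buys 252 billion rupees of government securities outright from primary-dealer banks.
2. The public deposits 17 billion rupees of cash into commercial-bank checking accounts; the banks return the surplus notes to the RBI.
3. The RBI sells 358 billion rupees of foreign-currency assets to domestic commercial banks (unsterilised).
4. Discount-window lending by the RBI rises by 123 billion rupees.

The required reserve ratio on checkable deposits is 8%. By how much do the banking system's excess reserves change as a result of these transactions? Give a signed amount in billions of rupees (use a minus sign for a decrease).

+32.64 billion

OMO purchase (from banks) 252 billion rupees: reserves +252B, deposits 0.
Currency deposit 17 billion rupees: reserves +17B, deposits +17B.
FX sale 358 billion rupees: reserves −358B, deposits 0.
Discount-window loan 123 billion rupees: reserves +123B, deposits 0.
Totals: Δreserves = +34B, Δdeposits = +17B.
Δrequired reserves = 8% × +17B = +1.36B.
Δexcess reserves = Δreserves − Δrequired = +34B − (+1.36B) = +32.64 billion.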